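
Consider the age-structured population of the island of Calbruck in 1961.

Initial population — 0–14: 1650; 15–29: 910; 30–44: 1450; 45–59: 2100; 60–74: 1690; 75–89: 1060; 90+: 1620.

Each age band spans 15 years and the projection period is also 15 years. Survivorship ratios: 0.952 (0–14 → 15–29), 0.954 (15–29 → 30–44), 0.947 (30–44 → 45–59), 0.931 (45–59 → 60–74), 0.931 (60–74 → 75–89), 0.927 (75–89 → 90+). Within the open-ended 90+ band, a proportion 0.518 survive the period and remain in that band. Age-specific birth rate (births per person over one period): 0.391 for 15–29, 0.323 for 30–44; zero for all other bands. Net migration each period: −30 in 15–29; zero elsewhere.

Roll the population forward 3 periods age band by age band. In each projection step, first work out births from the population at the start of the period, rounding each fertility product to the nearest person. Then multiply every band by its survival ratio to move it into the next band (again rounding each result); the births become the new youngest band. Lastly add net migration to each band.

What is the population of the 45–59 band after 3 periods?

Numbering the groups 1..7 from youngest to oldest:
Period 1:
Births: 910 × 0.391 = 356  |  1450 × 0.323 = 468 — total 824
Group 2: 1650 × 0.952 = 1571
Group 3: 910 × 0.954 = 868
Group 4: 1450 × 0.947 = 1373
Group 5: 2100 × 0.931 = 1955
Group 6: 1690 × 0.931 = 1573
Group 7: 1060 × 0.927 + 1620 × 0.518 = 983 + 839 = 1822
Net migration: Group 2 − 30 → 1541
Giving 824 / 1541 / 868 / 1373 / 1955 / 1573 / 1822.
Period 2:
Births: 1541 × 0.391 = 603  |  868 × 0.323 = 280 — total 883
Group 2: 824 × 0.952 = 784
Group 3: 1541 × 0.954 = 1470
Group 4: 868 × 0.947 = 822
Group 5: 1373 × 0.931 = 1278
Group 6: 1955 × 0.931 = 1820
Group 7: 1573 × 0.927 + 1822 × 0.518 = 1458 + 944 = 2402
Net migration: Group 2 − 30 → 754
Giving 883 / 754 / 1470 / 822 / 1278 / 1820 / 2402.
Period 3:
Births: 754 × 0.391 = 295  |  1470 × 0.323 = 475 — total 770
Group 2: 883 × 0.952 = 841
Group 3: 754 × 0.954 = 719
Group 4: 1470 × 0.947 = 1392
Group 5: 822 × 0.931 = 765
Group 6: 1278 × 0.931 = 1190
Group 7: 1820 × 0.927 + 2402 × 0.518 = 1687 + 1244 = 2931
Net migration: Group 2 − 30 → 811
Giving 770 / 811 / 719 / 1392 / 765 / 1190 / 2931.

1392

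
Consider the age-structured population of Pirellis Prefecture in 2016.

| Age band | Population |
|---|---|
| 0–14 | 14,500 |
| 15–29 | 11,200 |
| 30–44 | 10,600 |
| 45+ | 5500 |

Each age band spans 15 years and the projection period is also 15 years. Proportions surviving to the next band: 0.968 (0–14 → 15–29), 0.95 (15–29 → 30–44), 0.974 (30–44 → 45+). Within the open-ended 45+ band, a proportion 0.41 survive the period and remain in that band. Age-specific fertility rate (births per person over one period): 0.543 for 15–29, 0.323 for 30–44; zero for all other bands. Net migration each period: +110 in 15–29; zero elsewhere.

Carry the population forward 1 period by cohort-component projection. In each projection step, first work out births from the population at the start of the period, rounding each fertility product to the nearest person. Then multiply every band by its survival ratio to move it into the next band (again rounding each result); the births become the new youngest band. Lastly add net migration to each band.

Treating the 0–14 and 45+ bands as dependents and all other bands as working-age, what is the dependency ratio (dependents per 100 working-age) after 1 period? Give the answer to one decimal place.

Call the bands 1 to 4, youngest first.
Period 1.
Births: 11200 × 0.543 = 6082 ; 10600 × 0.323 = 3424 — total 9506
Band 2: 14500 × 0.968 = 14036
Band 3: 11200 × 0.95 = 10640
Band 4: 10600 × 0.974 + 5500 × 0.41 = 10324 + 2255 = 12579
Net migration: Band 2 + 110 → 14146
Population now: 0–14=9506, 15–29=14146, 30–44=10640, 45+=12579
Dependents (band 0–14 + band 45+) = 9506 + 12579 = 22085; working-age = 24786; ratio = 22085/24786 × 100 = 89.1

89.1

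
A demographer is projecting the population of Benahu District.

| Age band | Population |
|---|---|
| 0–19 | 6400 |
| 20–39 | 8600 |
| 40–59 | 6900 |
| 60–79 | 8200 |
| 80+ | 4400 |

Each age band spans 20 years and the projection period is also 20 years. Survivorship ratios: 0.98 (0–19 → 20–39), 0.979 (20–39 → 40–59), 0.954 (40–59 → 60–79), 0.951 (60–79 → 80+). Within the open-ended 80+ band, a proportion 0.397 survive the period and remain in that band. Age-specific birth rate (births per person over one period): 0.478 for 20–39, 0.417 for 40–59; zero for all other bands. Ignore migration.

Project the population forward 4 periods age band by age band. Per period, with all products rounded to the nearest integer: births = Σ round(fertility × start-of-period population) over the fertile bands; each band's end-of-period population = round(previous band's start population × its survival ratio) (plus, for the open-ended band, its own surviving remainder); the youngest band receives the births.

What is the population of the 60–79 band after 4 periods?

6396

(Groups numbered youngest = 1 to oldest = 5.)
[period 1]
Births: 8600 × 0.478 = 4111, 6900 × 0.417 = 2877 — total 6988
Group 2: 6400 × 0.98 = 6272
Group 3: 8600 × 0.979 = 8419
Group 4: 6900 × 0.954 = 6583
Group 5: 8200 × 0.951 + 4400 × 0.397 = 7798 + 1747 = 9545
→ [6988, 6272, 8419, 6583, 9545]
[period 2]
Births: 6272 × 0.478 = 2998, 8419 × 0.417 = 3511 — total 6509
Group 2: 6988 × 0.98 = 6848
Group 3: 6272 × 0.979 = 6140
Group 4: 8419 × 0.954 = 8032
Group 5: 6583 × 0.951 + 9545 × 0.397 = 6260 + 3789 = 10049
→ [6509, 6848, 6140, 8032, 10049]
[period 3]
Births: 6848 × 0.478 = 3273, 6140 × 0.417 = 2560 — total 5833
Group 2: 6509 × 0.98 = 6379
Group 3: 6848 × 0.979 = 6704
Group 4: 6140 × 0.954 = 5858
Group 5: 8032 × 0.951 + 10049 × 0.397 = 7638 + 3989 = 11627
→ [5833, 6379, 6704, 5858, 11627]
[period 4]
Births: 6379 × 0.478 = 3049, 6704 × 0.417 = 2796 — total 5845
Group 2: 5833 × 0.98 = 5716
Group 3: 6379 × 0.979 = 6245
Group 4: 6704 × 0.954 = 6396
Group 5: 5858 × 0.951 + 11627 × 0.397 = 5571 + 4616 = 10187
→ [5845, 5716, 6245, 6396, 10187]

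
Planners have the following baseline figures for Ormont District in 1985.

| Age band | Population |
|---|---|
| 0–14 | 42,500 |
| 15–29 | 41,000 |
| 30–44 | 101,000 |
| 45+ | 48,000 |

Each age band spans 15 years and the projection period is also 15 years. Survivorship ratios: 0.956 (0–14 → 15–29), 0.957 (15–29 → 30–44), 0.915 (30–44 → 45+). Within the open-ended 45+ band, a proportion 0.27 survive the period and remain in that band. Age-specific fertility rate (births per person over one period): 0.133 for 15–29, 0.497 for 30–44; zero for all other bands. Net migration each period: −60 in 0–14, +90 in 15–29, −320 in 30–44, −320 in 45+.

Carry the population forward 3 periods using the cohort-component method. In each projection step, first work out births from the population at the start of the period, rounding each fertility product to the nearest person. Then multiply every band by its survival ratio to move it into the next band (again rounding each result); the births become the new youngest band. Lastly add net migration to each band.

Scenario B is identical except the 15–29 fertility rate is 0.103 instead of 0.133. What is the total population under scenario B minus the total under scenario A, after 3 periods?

-4011

— Period 1 —
Births: 41000 × 0.133 = 5453 ; 101000 × 0.497 = 50197 — total 55650
15–29: 42500 × 0.956 = 40630
30–44: 41000 × 0.957 = 39237
45+: 101000 × 0.915 + 48000 × 0.27 = 92415 + 12960 = 105375
Net migration: 0–14 − 60 → 55590; 15–29 + 90 → 40720; 30–44 − 320 → 38917; 45+ − 320 → 105055
Giving 55590 / 40720 / 38917 / 105055.
— Period 2 —
Births: 40720 × 0.133 = 5416 ; 38917 × 0.497 = 19342 — total 24758
15–29: 55590 × 0.956 = 53144
30–44: 40720 × 0.957 = 38969
45+: 38917 × 0.915 + 105055 × 0.27 = 35609 + 28365 = 63974
Net migration: 0–14 − 60 → 24698; 15–29 + 90 → 53234; 30–44 − 320 → 38649; 45+ − 320 → 63654
Giving 24698 / 53234 / 38649 / 63654.
— Period 3 —
Births: 53234 × 0.133 = 7080 ; 38649 × 0.497 = 19209 — total 26289
15–29: 24698 × 0.956 = 23611
30–44: 53234 × 0.957 = 50945
45+: 38649 × 0.915 + 63654 × 0.27 = 35364 + 17187 = 52551
Net migration: 0–14 − 60 → 26229; 15–29 + 90 → 23701; 30–44 − 320 → 50625; 45+ − 320 → 52231
Giving 26229 / 23701 / 50625 / 52231.
Scenario A total after 3 periods: 152786
Scenario B projection —
— Period 1 —
Births: 41000 × 0.103 = 4223 ; 101000 × 0.497 = 50197 — total 54420
15–29: 42500 × 0.956 = 40630
30–44: 41000 × 0.957 = 39237
45+: 101000 × 0.915 + 48000 × 0.27 = 92415 + 12960 = 105375
Net migration: 0–14 − 60 → 54360; 15–29 + 90 → 40720; 30–44 − 320 → 38917; 45+ − 320 → 105055
Giving 54360 / 40720 / 38917 / 105055.
— Period 2 —
Births: 40720 × 0.103 = 4194 ; 38917 × 0.497 = 19342 — total 23536
15–29: 54360 × 0.956 = 51968
30–44: 40720 × 0.957 = 38969
45+: 38917 × 0.915 + 105055 × 0.27 = 35609 + 28365 = 63974
Net migration: 0–14 − 60 → 23476; 15–29 + 90 → 52058; 30–44 − 320 → 38649; 45+ − 320 → 63654
Giving 23476 / 52058 / 38649 / 63654.
— Period 3 —
Births: 52058 × 0.103 = 5362 ; 38649 × 0.497 = 19209 — total 24571
15–29: 23476 × 0.956 = 22443
30–44: 52058 × 0.957 = 49820
45+: 38649 × 0.915 + 63654 × 0.27 = 35364 + 17187 = 52551
Net migration: 0–14 − 60 → 24511; 15–29 + 90 → 22533; 30–44 − 320 → 49500; 45+ − 320 → 52231
Giving 24511 / 22533 / 49500 / 52231.
Scenario B total after 3 periods: 148775
Difference B − A = 148775 − 152786 = -4011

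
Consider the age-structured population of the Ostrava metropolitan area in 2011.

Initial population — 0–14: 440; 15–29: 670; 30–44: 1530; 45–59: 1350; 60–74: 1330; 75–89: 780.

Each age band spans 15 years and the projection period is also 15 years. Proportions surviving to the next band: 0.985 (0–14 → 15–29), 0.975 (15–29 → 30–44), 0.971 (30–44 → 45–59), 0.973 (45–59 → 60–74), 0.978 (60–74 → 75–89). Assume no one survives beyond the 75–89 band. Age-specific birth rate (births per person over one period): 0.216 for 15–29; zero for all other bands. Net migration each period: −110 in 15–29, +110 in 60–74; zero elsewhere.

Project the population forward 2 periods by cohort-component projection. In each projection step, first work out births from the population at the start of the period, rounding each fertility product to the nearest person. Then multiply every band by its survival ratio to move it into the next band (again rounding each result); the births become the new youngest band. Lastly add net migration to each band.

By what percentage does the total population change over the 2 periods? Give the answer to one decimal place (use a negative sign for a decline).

Let group 1 be 0–14 through group 6 = 75–89.
— Period 1 —
Births: 670 * 0.216 = 145
Group 2: 440 * 0.985 = 433
Group 3: 670 * 0.975 = 653
Group 4: 1530 * 0.971 = 1486
Group 5: 1350 * 0.973 = 1314
Group 6: 1330 * 0.978 = 1301
Net migration: Group 2 − 110 → 323; Group 5 + 110 → 1424
Population now: 0–14=145, 15–29=323, 30–44=653, 45–59=1486, 60–74=1424, 75–89=1301
— Period 2 —
Births: 323 * 0.216 = 70
Group 2: 145 * 0.985 = 143
Group 3: 323 * 0.975 = 315
Group 4: 653 * 0.971 = 634
Group 5: 1486 * 0.973 = 1446
Group 6: 1424 * 0.978 = 1393
Net migration: Group 2 − 110 → 33; Group 5 + 110 → 1556
Population now: 0–14=70, 15–29=33, 30–44=315, 45–59=634, 60–74=1556, 75–89=1393
Total: 6100 → 4001; change = -2099; percentage change = -34.4%

-34.4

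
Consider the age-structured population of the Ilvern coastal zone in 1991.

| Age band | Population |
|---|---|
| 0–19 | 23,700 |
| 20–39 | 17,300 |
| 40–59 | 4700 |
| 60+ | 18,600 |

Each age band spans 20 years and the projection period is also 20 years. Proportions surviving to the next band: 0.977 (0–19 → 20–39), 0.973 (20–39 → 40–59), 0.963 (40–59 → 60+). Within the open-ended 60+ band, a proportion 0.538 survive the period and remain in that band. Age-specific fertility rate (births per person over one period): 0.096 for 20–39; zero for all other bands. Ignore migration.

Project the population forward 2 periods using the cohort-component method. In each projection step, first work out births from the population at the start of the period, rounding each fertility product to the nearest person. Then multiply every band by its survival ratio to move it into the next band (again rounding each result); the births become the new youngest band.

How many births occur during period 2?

— Period 1 —
Births: 17300 × 0.096 = 1661
20–39: 23700 × 0.977 = 23155
40–59: 17300 × 0.973 = 16833
60+: 4700 × 0.963 + 18600 × 0.538 = 4526 + 10007 = 14533
→ [1661, 23155, 16833, 14533]
— Period 2 —
Births: 23155 × 0.096 = 2223
20–39: 1661 × 0.977 = 1623
40–59: 23155 × 0.973 = 22530
60+: 16833 × 0.963 + 14533 × 0.538 = 16210 + 7819 = 24029
→ [2223, 1623, 22530, 24029]

2223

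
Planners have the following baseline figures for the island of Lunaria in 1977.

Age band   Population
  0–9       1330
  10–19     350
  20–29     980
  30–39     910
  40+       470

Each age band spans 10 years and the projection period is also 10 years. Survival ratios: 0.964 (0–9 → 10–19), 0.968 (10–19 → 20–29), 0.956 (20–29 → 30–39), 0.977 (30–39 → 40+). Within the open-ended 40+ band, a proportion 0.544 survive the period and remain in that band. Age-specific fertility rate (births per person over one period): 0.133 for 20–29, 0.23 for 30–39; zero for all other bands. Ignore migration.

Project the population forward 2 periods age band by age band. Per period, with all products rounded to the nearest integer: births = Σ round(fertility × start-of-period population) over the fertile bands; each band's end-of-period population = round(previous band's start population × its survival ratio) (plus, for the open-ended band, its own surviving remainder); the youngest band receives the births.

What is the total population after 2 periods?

3691

Numbering the bands 1..5 from youngest to oldest:
Period 1:
Births: 980 * 0.133 = 130  |  910 * 0.23 = 209 ⇒ total 339
Band 2: 1330 * 0.964 = 1282
Band 3: 350 * 0.968 = 339
Band 4: 980 * 0.956 = 937
Band 5: 910 * 0.977 + 470 * 0.544 = 889 + 256 = 1145
→ [339, 1282, 339, 937, 1145]
Period 2:
Births: 339 * 0.133 = 45  |  937 * 0.23 = 216 ⇒ total 261
Band 2: 339 * 0.964 = 327
Band 3: 1282 * 0.968 = 1241
Band 4: 339 * 0.956 = 324
Band 5: 937 * 0.977 + 1145 * 0.544 = 915 + 623 = 1538
→ [261, 327, 1241, 324, 1538]
Total after period 2: 261 + 327 + 1241 + 324 + 1538 = 3691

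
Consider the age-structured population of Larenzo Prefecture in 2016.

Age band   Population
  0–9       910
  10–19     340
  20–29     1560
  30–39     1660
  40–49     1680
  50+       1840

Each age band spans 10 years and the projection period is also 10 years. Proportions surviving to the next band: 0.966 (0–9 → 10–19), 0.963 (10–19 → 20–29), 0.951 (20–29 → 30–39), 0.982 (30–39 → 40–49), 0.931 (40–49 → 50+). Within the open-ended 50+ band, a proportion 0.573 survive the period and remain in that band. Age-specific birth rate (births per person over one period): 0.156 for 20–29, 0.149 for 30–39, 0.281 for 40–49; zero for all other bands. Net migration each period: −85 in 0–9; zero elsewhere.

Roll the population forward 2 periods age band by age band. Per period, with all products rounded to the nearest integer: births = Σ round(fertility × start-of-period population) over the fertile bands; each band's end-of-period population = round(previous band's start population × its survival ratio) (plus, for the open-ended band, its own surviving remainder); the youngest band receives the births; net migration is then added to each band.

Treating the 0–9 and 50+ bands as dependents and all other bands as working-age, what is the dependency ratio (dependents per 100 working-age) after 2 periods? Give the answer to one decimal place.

Period 1.
Births: 1560 × 0.156 = 243 ; 1660 × 0.149 = 247 ; 1680 × 0.281 = 472 → 962
10–19: 910 × 0.966 = 879
20–29: 340 × 0.963 = 327
30–39: 1560 × 0.951 = 1484
40–49: 1660 × 0.982 = 1630
50+: 1680 × 0.931 + 1840 × 0.573 = 1564 + 1054 = 2618
Net migration: 0–9 − 85 → 877
Population now: 0–9=877, 10–19=879, 20–29=327, 30–39=1484, 40–49=1630, 50+=2618
Period 2.
Births: 327 × 0.156 = 51 ; 1484 × 0.149 = 221 ; 1630 × 0.281 = 458 → 730
10–19: 877 × 0.966 = 847
20–29: 879 × 0.963 = 846
30–39: 327 × 0.951 = 311
40–49: 1484 × 0.982 = 1457
50+: 1630 × 0.931 + 2618 × 0.573 = 1518 + 1500 = 3018
Net migration: 0–9 − 85 → 645
Population now: 0–9=645, 10–19=847, 20–29=846, 30–39=311, 40–49=1457, 50+=3018
Dependents (band 0–9 + band 50+) = 645 + 3018 = 3663; working-age = 3461; ratio = 3663/3461 × 100 = 105.8

105.8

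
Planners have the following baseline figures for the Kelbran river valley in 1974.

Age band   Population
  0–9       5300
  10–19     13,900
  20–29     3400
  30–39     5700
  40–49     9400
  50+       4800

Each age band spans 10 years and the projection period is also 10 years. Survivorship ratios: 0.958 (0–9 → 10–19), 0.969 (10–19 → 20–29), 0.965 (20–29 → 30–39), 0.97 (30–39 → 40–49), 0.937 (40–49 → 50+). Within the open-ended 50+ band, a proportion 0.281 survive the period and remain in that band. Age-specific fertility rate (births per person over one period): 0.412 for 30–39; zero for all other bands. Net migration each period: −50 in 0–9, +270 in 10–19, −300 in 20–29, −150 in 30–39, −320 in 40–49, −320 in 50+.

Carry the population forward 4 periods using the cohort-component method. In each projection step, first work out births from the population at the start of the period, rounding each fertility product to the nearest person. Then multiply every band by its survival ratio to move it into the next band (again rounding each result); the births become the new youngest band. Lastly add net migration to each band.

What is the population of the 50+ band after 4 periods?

[period 1]
Births: 5700 × 0.412 = 2348
10–19: 5300 × 0.958 = 5077
20–29: 13900 × 0.969 = 13469
30–39: 3400 × 0.965 = 3281
40–49: 5700 × 0.97 = 5529
50+: 9400 × 0.937 + 4800 × 0.281 = 8808 + 1349 = 10157
Net migration: 0–9 − 50 → 2298; 10–19 + 270 → 5347; 20–29 − 300 → 13169; 30–39 − 150 → 3131; 40–49 − 320 → 5209; 50+ − 320 → 9837
End of period: [2298, 5347, 13169, 3131, 5209, 9837]
[period 2]
Births: 3131 × 0.412 = 1290
10–19: 2298 × 0.958 = 2201
20–29: 5347 × 0.969 = 5181
30–39: 13169 × 0.965 = 12708
40–49: 3131 × 0.97 = 3037
50+: 5209 × 0.937 + 9837 × 0.281 = 4881 + 2764 = 7645
Net migration: 0–9 − 50 → 1240; 10–19 + 270 → 2471; 20–29 − 300 → 4881; 30–39 − 150 → 12558; 40–49 − 320 → 2717; 50+ − 320 → 7325
End of period: [1240, 2471, 4881, 12558, 2717, 7325]
[period 3]
Births: 12558 × 0.412 = 5174
10–19: 1240 × 0.958 = 1188
20–29: 2471 × 0.969 = 2394
30–39: 4881 × 0.965 = 4710
40–49: 12558 × 0.97 = 12181
50+: 2717 × 0.937 + 7325 × 0.281 = 2546 + 2058 = 4604
Net migration: 0–9 − 50 → 5124; 10–19 + 270 → 1458; 20–29 − 300 → 2094; 30–39 − 150 → 4560; 40–49 − 320 → 11861; 50+ − 320 → 4284
End of period: [5124, 1458, 2094, 4560, 11861, 4284]
[period 4]
Births: 4560 × 0.412 = 1879
10–19: 5124 × 0.958 = 4909
20–29: 1458 × 0.969 = 1413
30–39: 2094 × 0.965 = 2021
40–49: 4560 × 0.97 = 4423
50+: 11861 × 0.937 + 4284 × 0.281 = 11114 + 1204 = 12318
Net migration: 0–9 − 50 → 1829; 10–19 + 270 → 5179; 20–29 − 300 → 1113; 30–39 − 150 → 1871; 40–49 − 320 → 4103; 50+ − 320 → 11998
End of period: [1829, 5179, 1113, 1871, 4103, 11998]

11998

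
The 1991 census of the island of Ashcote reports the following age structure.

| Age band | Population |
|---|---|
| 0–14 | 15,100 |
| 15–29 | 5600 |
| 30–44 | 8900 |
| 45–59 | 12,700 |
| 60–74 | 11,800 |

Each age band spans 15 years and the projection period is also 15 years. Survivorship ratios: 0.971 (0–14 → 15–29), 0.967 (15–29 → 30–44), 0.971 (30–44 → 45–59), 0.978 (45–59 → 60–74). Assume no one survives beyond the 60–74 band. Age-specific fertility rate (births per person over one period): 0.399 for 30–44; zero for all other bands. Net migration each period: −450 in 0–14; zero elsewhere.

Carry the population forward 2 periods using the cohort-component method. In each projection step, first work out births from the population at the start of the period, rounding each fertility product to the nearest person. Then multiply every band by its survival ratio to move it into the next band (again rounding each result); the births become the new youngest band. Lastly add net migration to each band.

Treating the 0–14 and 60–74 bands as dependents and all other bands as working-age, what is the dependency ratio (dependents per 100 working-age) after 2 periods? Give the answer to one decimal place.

45.3

Call the bands 1 to 5, youngest first.
[period 1]
Births: 8900 * 0.399 = 3551
Band 2: 15100 * 0.971 = 14662
Band 3: 5600 * 0.967 = 5415
Band 4: 8900 * 0.971 = 8642
Band 5: 12700 * 0.978 = 12421
Net migration: Band 1 − 450 → 3101
→ [3101, 14662, 5415, 8642, 12421]
[period 2]
Births: 5415 * 0.399 = 2161
Band 2: 3101 * 0.971 = 3011
Band 3: 14662 * 0.967 = 14178
Band 4: 5415 * 0.971 = 5258
Band 5: 8642 * 0.978 = 8452
Net migration: Band 1 − 450 → 1711
→ [1711, 3011, 14178, 5258, 8452]
Dependents (band 0–14 + band 60–74) = 1711 + 8452 = 10163; working-age = 22447; ratio = 10163/22447 × 100 = 45.3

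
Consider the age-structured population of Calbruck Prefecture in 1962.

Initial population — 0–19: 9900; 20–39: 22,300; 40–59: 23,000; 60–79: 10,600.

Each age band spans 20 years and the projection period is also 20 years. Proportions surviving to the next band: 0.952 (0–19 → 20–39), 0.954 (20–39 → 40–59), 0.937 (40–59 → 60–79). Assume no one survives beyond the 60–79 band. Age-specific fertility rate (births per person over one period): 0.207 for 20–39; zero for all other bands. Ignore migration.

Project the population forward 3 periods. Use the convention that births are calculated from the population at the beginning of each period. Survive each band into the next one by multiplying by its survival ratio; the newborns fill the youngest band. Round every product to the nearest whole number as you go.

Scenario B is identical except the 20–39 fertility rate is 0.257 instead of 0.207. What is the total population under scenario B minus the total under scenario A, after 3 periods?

1954

After projecting period 1:
Births: 22300 * 0.207 = 4616
20–39: 9900 * 0.952 = 9425
40–59: 22300 * 0.954 = 21274
60–79: 23000 * 0.937 = 21551
Population now: 0–19=4616, 20–39=9425, 40–59=21274, 60–79=21551
After projecting period 2:
Births: 9425 * 0.207 = 1951
20–39: 4616 * 0.952 = 4394
40–59: 9425 * 0.954 = 8991
60–79: 21274 * 0.937 = 19934
Population now: 0–19=1951, 20–39=4394, 40–59=8991, 60–79=19934
After projecting period 3:
Births: 4394 * 0.207 = 910
20–39: 1951 * 0.952 = 1857
40–59: 4394 * 0.954 = 4192
60–79: 8991 * 0.937 = 8425
Population now: 0–19=910, 20–39=1857, 40–59=4192, 60–79=8425
Scenario A total after 3 periods: 15384
Scenario B projection —
After projecting period 1:
Births: 22300 * 0.257 = 5731
20–39: 9900 * 0.952 = 9425
40–59: 22300 * 0.954 = 21274
60–79: 23000 * 0.937 = 21551
Population now: 0–19=5731, 20–39=9425, 40–59=21274, 60–79=21551
After projecting period 2:
Births: 9425 * 0.257 = 2422
20–39: 5731 * 0.952 = 5456
40–59: 9425 * 0.954 = 8991
60–79: 21274 * 0.937 = 19934
Population now: 0–19=2422, 20–39=5456, 40–59=8991, 60–79=19934
After projecting period 3:
Births: 5456 * 0.257 = 1402
20–39: 2422 * 0.952 = 2306
40–59: 5456 * 0.954 = 5205
60–79: 8991 * 0.937 = 8425
Population now: 0–19=1402, 20–39=2306, 40–59=5205, 60–79=8425
Scenario B total after 3 periods: 17338
Difference B − A = 17338 − 15384 = 1954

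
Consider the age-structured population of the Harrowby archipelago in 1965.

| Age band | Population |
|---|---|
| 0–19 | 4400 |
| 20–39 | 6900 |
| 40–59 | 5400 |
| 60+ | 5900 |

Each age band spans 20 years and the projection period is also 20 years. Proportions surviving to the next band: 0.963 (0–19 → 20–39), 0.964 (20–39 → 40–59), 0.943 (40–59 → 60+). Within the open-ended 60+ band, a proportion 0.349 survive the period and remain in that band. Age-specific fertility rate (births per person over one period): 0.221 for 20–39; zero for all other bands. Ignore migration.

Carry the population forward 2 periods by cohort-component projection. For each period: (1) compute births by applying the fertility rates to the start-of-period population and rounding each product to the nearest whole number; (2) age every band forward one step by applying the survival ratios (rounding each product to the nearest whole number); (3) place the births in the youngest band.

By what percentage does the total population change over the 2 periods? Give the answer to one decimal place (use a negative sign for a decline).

-32.5

(Bands numbered youngest = 1 to oldest = 4.)
Period 1:
Births: 6900 × 0.221 = 1525
Band 2: 4400 × 0.963 = 4237
Band 3: 6900 × 0.964 = 6652
Band 4: 5400 × 0.943 + 5900 × 0.349 = 5092 + 2059 = 7151
→ [1525, 4237, 6652, 7151]
Period 2:
Births: 4237 × 0.221 = 936
Band 2: 1525 × 0.963 = 1469
Band 3: 4237 × 0.964 = 4084
Band 4: 6652 × 0.943 + 7151 × 0.349 = 6273 + 2496 = 8769
→ [936, 1469, 4084, 8769]
Total: 22600 → 15258; change = -7342; percentage change = -32.5%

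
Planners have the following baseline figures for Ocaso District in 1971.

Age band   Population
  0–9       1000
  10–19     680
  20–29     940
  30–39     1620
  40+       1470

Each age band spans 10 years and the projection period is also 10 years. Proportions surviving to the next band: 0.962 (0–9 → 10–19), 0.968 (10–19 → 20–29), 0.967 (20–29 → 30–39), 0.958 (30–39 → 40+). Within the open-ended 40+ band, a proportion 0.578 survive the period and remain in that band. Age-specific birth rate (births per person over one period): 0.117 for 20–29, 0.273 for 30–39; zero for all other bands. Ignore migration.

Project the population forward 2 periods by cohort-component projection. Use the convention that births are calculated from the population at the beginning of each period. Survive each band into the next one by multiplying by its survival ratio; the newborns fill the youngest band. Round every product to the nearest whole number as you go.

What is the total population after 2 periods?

Numbering the bands 1..5 from youngest to oldest:
[period 1]
Births: 940 × 0.117 = 110 ; 1620 × 0.273 = 442 — total 552
Band 2: 1000 × 0.962 = 962
Band 3: 680 × 0.968 = 658
Band 4: 940 × 0.967 = 909
Band 5: 1620 × 0.958 + 1470 × 0.578 = 1552 + 850 = 2402
Giving 552 / 962 / 658 / 909 / 2402.
[period 2]
Births: 658 × 0.117 = 77 ; 909 × 0.273 = 248 — total 325
Band 2: 552 × 0.962 = 531
Band 3: 962 × 0.968 = 931
Band 4: 658 × 0.967 = 636
Band 5: 909 × 0.958 + 2402 × 0.578 = 871 + 1388 = 2259
Giving 325 / 531 / 931 / 636 / 2259.
Total after period 2: 325 + 531 + 931 + 636 + 2259 = 4682

4682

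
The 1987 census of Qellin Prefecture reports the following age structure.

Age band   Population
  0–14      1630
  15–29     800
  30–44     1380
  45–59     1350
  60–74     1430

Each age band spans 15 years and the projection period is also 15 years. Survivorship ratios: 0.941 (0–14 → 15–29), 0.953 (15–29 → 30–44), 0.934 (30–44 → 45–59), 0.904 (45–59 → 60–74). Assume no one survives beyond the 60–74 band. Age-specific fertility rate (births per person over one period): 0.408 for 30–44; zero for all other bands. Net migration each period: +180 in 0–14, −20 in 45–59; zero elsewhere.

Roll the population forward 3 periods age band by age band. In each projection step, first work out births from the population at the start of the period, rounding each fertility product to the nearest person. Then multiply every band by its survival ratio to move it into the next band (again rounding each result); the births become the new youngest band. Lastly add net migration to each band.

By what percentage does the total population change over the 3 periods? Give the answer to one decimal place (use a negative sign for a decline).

-41.2

Period 1:
Births: 1380 × 0.408 = 563
15–29: 1630 × 0.941 = 1534
30–44: 800 × 0.953 = 762
45–59: 1380 × 0.934 = 1289
60–74: 1350 × 0.904 = 1220
Net migration: 0–14 + 180 → 743; 45–59 − 20 → 1269
Population now: 0–14=743, 15–29=1534, 30–44=762, 45–59=1269, 60–74=1220
Period 2:
Births: 762 × 0.408 = 311
15–29: 743 × 0.941 = 699
30–44: 1534 × 0.953 = 1462
45–59: 762 × 0.934 = 712
60–74: 1269 × 0.904 = 1147
Net migration: 0–14 + 180 → 491; 45–59 − 20 → 692
Population now: 0–14=491, 15–29=699, 30–44=1462, 45–59=692, 60–74=1147
Period 3:
Births: 1462 × 0.408 = 596
15–29: 491 × 0.941 = 462
30–44: 699 × 0.953 = 666
45–59: 1462 × 0.934 = 1366
60–74: 692 × 0.904 = 626
Net migration: 0–14 + 180 → 776; 45–59 − 20 → 1346
Population now: 0–14=776, 15–29=462, 30–44=666, 45–59=1346, 60–74=626
Total: 6590 → 3876; change = -2714; percentage change = -41.2%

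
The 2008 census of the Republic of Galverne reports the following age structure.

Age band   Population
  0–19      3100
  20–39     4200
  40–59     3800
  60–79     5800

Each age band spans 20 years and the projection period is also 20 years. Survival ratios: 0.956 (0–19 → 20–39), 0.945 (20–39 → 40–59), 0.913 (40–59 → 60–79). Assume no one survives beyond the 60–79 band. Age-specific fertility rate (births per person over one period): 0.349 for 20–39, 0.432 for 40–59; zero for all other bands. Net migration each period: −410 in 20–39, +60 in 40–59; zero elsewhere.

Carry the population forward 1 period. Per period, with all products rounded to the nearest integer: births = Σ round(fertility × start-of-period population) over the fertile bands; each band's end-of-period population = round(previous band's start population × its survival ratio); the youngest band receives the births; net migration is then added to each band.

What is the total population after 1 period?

(Groups numbered youngest = 1 to oldest = 4.)
After projecting period 1:
Births: 4200 × 0.349 = 1466, 3800 × 0.432 = 1642 → 3108
Group 2: 3100 × 0.956 = 2964
Group 3: 4200 × 0.945 = 3969
Group 4: 3800 × 0.913 = 3469
Net migration: Group 2 − 410 → 2554; Group 3 + 60 → 4029
→ [3108, 2554, 4029, 3469]
Total after period 1: 3108 + 2554 + 4029 + 3469 = 13160

13160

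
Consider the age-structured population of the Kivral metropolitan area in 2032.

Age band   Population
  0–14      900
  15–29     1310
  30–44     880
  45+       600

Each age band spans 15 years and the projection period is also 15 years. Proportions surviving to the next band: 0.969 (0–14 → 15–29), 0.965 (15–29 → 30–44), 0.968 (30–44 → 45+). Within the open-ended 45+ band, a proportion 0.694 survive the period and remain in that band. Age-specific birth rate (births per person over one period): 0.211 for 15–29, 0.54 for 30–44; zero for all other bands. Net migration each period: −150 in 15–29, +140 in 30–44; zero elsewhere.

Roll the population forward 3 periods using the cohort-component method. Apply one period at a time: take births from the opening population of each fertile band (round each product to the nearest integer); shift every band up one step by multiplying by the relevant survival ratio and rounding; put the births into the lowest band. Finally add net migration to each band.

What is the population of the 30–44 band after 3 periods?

Period 1:
Births: 1310 * 0.211 = 276, 880 * 0.54 = 475 → 751
15–29: 900 * 0.969 = 872
30–44: 1310 * 0.965 = 1264
45+: 880 * 0.968 + 600 * 0.694 = 852 + 416 = 1268
Net migration: 15–29 − 150 → 722; 30–44 + 140 → 1404
Population now: 0–14=751, 15–29=722, 30–44=1404, 45+=1268
Period 2:
Births: 722 * 0.211 = 152, 1404 * 0.54 = 758 → 910
15–29: 751 * 0.969 = 728
30–44: 722 * 0.965 = 697
45+: 1404 * 0.968 + 1268 * 0.694 = 1359 + 880 = 2239
Net migration: 15–29 − 150 → 578; 30–44 + 140 → 837
Population now: 0–14=910, 15–29=578, 30–44=837, 45+=2239
Period 3:
Births: 578 * 0.211 = 122, 837 * 0.54 = 452 → 574
15–29: 910 * 0.969 = 882
30–44: 578 * 0.965 = 558
45+: 837 * 0.968 + 2239 * 0.694 = 810 + 1554 = 2364
Net migration: 15–29 − 150 → 732; 30–44 + 140 → 698
Population now: 0–14=574, 15–29=732, 30–44=698, 45+=2364

698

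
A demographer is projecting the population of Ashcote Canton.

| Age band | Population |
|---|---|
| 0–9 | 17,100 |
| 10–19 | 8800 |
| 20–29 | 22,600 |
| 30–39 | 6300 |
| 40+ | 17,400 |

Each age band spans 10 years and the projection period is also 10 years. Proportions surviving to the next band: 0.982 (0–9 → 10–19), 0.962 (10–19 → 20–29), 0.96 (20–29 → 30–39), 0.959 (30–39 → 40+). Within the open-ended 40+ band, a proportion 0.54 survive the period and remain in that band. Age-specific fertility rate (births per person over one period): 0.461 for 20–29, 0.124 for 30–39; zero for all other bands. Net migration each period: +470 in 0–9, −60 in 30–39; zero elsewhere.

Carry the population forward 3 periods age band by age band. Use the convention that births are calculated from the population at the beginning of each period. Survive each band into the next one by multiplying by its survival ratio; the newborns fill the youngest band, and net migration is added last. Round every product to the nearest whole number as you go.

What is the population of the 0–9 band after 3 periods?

8917

Let group 1 be 0–9 through group 5 = 40+.
Period 1.
Births: 22600 * 0.461 = 10419, 6300 * 0.124 = 781 → total 11200
Group 2: 17100 * 0.982 = 16792
Group 3: 8800 * 0.962 = 8466
Group 4: 22600 * 0.96 = 21696
Group 5: 6300 * 0.959 + 17400 * 0.54 = 6042 + 9396 = 15438
Net migration: Group 1 + 470 → 11670; Group 4 − 60 → 21636
Population now: 0–9=11670, 10–19=16792, 20–29=8466, 30–39=21636, 40+=15438
Period 2.
Births: 8466 * 0.461 = 3903, 21636 * 0.124 = 2683 → total 6586
Group 2: 11670 * 0.982 = 11460
Group 3: 16792 * 0.962 = 16154
Group 4: 8466 * 0.96 = 8127
Group 5: 21636 * 0.959 + 15438 * 0.54 = 20749 + 8337 = 29086
Net migration: Group 1 + 470 → 7056; Group 4 − 60 → 8067
Population now: 0–9=7056, 10–19=11460, 20–29=16154, 30–39=8067, 40+=29086
Period 3.
Births: 16154 * 0.461 = 7447, 8067 * 0.124 = 1000 → total 8447
Group 2: 7056 * 0.982 = 6929
Group 3: 11460 * 0.962 = 11025
Group 4: 16154 * 0.96 = 15508
Group 5: 8067 * 0.959 + 29086 * 0.54 = 7736 + 15706 = 23442
Net migration: Group 1 + 470 → 8917; Group 4 − 60 → 15448
Population now: 0–9=8917, 10–19=6929, 20–29=11025, 30–39=15448, 40+=23442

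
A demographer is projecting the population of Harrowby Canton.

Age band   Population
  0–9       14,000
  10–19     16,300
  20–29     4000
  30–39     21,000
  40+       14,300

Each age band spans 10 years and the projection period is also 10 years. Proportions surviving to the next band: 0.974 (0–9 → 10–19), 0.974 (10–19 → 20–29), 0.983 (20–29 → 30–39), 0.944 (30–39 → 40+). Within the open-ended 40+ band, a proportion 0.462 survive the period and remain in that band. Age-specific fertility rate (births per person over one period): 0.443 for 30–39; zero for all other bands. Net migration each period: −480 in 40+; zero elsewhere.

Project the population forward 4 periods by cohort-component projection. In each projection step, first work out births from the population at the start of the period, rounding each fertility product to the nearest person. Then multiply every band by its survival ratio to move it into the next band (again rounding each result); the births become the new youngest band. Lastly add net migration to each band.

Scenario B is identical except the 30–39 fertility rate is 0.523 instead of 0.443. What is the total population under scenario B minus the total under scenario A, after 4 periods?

Numbering the bands 1..5 from youngest to oldest:
After projecting period 1:
Births: 21000 × 0.443 = 9303
Band 2: 14000 × 0.974 = 13636
Band 3: 16300 × 0.974 = 15876
Band 4: 4000 × 0.983 = 3932
Band 5: 21000 × 0.944 + 14300 × 0.462 = 19824 + 6607 = 26431
Net migration: Band 5 − 480 → 25951
→ [9303, 13636, 15876, 3932, 25951]
After projecting period 2:
Births: 3932 × 0.443 = 1742
Band 2: 9303 × 0.974 = 9061
Band 3: 13636 × 0.974 = 13281
Band 4: 15876 × 0.983 = 15606
Band 5: 3932 × 0.944 + 25951 × 0.462 = 3712 + 11989 = 15701
Net migration: Band 5 − 480 → 15221
→ [1742, 9061, 13281, 15606, 15221]
After projecting period 3:
Births: 15606 × 0.443 = 6913
Band 2: 1742 × 0.974 = 1697
Band 3: 9061 × 0.974 = 8825
Band 4: 13281 × 0.983 = 13055
Band 5: 15606 × 0.944 + 15221 × 0.462 = 14732 + 7032 = 21764
Net migration: Band 5 − 480 → 21284
→ [6913, 1697, 8825, 13055, 21284]
After projecting period 4:
Births: 13055 × 0.443 = 5783
Band 2: 6913 × 0.974 = 6733
Band 3: 1697 × 0.974 = 1653
Band 4: 8825 × 0.983 = 8675
Band 5: 13055 × 0.944 + 21284 × 0.462 = 12324 + 9833 = 22157
Net migration: Band 5 − 480 → 21677
→ [5783, 6733, 1653, 8675, 21677]
Scenario A total after 4 periods: 44521
Scenario B projection —
After projecting period 1:
Births: 21000 × 0.523 = 10983
Band 2: 14000 × 0.974 = 13636
Band 3: 16300 × 0.974 = 15876
Band 4: 4000 × 0.983 = 3932
Band 5: 21000 × 0.944 + 14300 × 0.462 = 19824 + 6607 = 26431
Net migration: Band 5 − 480 → 25951
→ [10983, 13636, 15876, 3932, 25951]
After projecting period 2:
Births: 3932 × 0.523 = 2056
Band 2: 10983 × 0.974 = 10697
Band 3: 13636 × 0.974 = 13281
Band 4: 15876 × 0.983 = 15606
Band 5: 3932 × 0.944 + 25951 × 0.462 = 3712 + 11989 = 15701
Net migration: Band 5 − 480 → 15221
→ [2056, 10697, 13281, 15606, 15221]
After projecting period 3:
Births: 15606 × 0.523 = 8162
Band 2: 2056 × 0.974 = 2003
Band 3: 10697 × 0.974 = 10419
Band 4: 13281 × 0.983 = 13055
Band 5: 15606 × 0.944 + 15221 × 0.462 = 14732 + 7032 = 21764
Net migration: Band 5 − 480 → 21284
→ [8162, 2003, 10419, 13055, 21284]
After projecting period 4:
Births: 13055 × 0.523 = 6828
Band 2: 8162 × 0.974 = 7950
Band 3: 2003 × 0.974 = 1951
Band 4: 10419 × 0.983 = 10242
Band 5: 13055 × 0.944 + 21284 × 0.462 = 12324 + 9833 = 22157
Net migration: Band 5 − 480 → 21677
→ [6828, 7950, 1951, 10242, 21677]
Scenario B total after 4 periods: 48648
Difference B − A = 48648 − 44521 = 4127

4127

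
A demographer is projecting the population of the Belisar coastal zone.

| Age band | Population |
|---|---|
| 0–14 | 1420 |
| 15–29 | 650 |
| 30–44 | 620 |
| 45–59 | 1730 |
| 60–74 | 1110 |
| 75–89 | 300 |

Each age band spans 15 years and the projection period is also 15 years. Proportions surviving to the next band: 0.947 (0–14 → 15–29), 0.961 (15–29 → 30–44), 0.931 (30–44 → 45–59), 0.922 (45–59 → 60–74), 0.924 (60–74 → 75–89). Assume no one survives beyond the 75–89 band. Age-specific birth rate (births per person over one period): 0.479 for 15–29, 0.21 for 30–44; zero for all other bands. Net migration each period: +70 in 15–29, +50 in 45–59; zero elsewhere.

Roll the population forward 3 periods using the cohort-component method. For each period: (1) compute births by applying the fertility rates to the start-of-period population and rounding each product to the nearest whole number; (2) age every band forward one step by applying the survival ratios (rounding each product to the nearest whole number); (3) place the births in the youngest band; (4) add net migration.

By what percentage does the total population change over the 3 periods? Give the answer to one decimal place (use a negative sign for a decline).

Call the bands 1 to 6, youngest first.
[period 1]
Births: 650 × 0.479 = 311, 620 × 0.21 = 130 → total 441
Band 2: 1420 × 0.947 = 1345
Band 3: 650 × 0.961 = 625
Band 4: 620 × 0.931 = 577
Band 5: 1730 × 0.922 = 1595
Band 6: 1110 × 0.924 = 1026
Net migration: Band 2 + 70 → 1415; Band 4 + 50 → 627
Giving 441 / 1415 / 625 / 627 / 1595 / 1026.
[period 2]
Births: 1415 × 0.479 = 678, 625 × 0.21 = 131 → total 809
Band 2: 441 × 0.947 = 418
Band 3: 1415 × 0.961 = 1360
Band 4: 625 × 0.931 = 582
Band 5: 627 × 0.922 = 578
Band 6: 1595 × 0.924 = 1474
Net migration: Band 2 + 70 → 488; Band 4 + 50 → 632
Giving 809 / 488 / 1360 / 632 / 578 / 1474.
[period 3]
Births: 488 × 0.479 = 234, 1360 × 0.21 = 286 → total 520
Band 2: 809 × 0.947 = 766
Band 3: 488 × 0.961 = 469
Band 4: 1360 × 0.931 = 1266
Band 5: 632 × 0.922 = 583
Band 6: 578 × 0.924 = 534
Net migration: Band 2 + 70 → 836; Band 4 + 50 → 1316
Giving 520 / 836 / 469 / 1316 / 583 / 534.
Total: 5830 → 4258; change = -1572; percentage change = -27.0%

-27.0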